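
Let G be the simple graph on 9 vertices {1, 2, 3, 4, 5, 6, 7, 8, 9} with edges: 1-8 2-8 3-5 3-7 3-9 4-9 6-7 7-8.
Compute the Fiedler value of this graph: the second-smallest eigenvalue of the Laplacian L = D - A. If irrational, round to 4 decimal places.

With the vertex order [1, 2, 3, 4, 5, 6, 7, 8, 9], the degrees are [1, 1, 3, 1, 1, 1, 3, 3, 2], giving D = diag(1, 1, 3, 1, 1, 1, 3, 3, 2) and L = D - A. The sorted Laplacian eigenvalues are [0, 0.2118, 0.5546, 0.7223, 1, 2.0782, 2.7338, 3.8525, 4.8468]; the algebraic connectivity is the second entry, 0.2118. By the matrix-tree theorem the graph has (1/9) * product of the nonzero eigenvalues = 1 spanning tree.

0.2118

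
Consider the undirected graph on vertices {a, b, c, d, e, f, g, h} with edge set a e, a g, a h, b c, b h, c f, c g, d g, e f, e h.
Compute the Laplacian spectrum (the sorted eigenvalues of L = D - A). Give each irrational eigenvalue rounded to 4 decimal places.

[0, 0.6571, 1.5858, 1.5858, 2.5293, 4.4142, 4.4142, 4.8136]

With the vertex order [a, b, c, d, e, f, g, h], the degrees are [3, 2, 3, 1, 3, 2, 3, 3], giving D = diag(3, 2, 3, 1, 3, 2, 3, 3) and L = D - A. Diagonalising L (or applying a numerical eigensolver to the 8x8 matrix) gives the spectrum above. The single zero eigenvalue shows the graph is connected. The largest eigenvalue, 4.8136, is at most the vertex count 8. There is one zero in the spectrum, matching the 1 component.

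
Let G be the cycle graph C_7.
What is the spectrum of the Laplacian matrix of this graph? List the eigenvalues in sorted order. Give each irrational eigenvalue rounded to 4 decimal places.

The graph has 7 vertices and degree multiset [2, 2, 2, 2, 2, 2, 2]; D is the diagonal matrix of degrees and L = D - A. Since every row of L sums to 0, the all-ones vector is in the kernel and 0 is an eigenvalue. The largest eigenvalue, 3.8019, is at most the vertex count 7.

[0, 0.7530, 0.7530, 2.4450, 2.4450, 3.8019, 3.8019]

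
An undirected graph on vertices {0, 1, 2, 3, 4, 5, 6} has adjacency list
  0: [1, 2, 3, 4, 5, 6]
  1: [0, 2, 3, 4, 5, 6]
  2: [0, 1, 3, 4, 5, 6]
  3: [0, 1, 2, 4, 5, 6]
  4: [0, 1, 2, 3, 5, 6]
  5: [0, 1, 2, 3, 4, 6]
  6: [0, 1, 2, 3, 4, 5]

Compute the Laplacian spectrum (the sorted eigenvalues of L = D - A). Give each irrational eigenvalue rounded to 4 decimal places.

Each diagonal entry of L is the vertex degree and each off-diagonal entry is -1 where an edge is present, 0 otherwise; in the order [0, 1, 2, 3, 4, 5, 6] the diagonal is [6, 6, 6, 6, 6, 6, 6]. Diagonalising L (or applying a numerical eigensolver to the 7x7 matrix) gives the spectrum above. The single zero eigenvalue shows the graph is connected. The largest eigenvalue, 7, is at most the vertex count 7.

[0, 7, 7, 7, 7, 7, 7]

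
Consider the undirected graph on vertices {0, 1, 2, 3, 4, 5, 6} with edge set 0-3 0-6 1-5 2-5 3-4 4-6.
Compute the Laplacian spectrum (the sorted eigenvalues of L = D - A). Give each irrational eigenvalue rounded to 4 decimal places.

With the vertex order [0, 1, 2, 3, 4, 5, 6], the degrees are [2, 1, 1, 2, 2, 2, 2], giving D = diag(2, 1, 1, 2, 2, 2, 2) and L = D - A. The multiplicity of 0 as a Laplacian eigenvalue equals the number of connected components. The 2 zero eigenvalues correspond to the 2 connected components. The eigenvalues sum to 12, which equals trace(L) = 2|E|.

[0, 0, 1, 2, 2, 3, 4]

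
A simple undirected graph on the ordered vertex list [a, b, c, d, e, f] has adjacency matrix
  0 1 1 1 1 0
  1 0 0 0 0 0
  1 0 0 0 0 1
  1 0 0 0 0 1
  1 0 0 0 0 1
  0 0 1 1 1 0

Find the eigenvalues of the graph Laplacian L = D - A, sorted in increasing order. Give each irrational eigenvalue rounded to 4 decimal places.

Reading degrees in the order [a, b, c, d, e, f] gives [4, 1, 2, 2, 2, 3]; set D = diag(4, 1, 2, 2, 2, 3) and form L = D - A. Since every row of L sums to 0, the all-ones vector is in the kernel and 0 is an eigenvalue. The single zero eigenvalue shows the graph is connected.

[0, 0.9139, 2, 2, 3.5720, 5.5141]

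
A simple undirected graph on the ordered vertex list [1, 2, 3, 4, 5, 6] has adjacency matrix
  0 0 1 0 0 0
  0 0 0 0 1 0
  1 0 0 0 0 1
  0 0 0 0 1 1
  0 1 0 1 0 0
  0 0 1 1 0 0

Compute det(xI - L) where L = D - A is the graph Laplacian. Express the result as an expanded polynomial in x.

x^6 - 10x^5 + 36x^4 - 56x^3 + 35x^2 - 6x

Reading degrees in the order [1, 2, 3, 4, 5, 6] gives [1, 1, 2, 2, 2, 2]; set D = diag(1, 1, 2, 2, 2, 2) and form L = D - A. L has integer entries, so p(x) = det(xI - L) has integer coefficients. Expanding the determinant yields x^6 - 10x^5 + 36x^4 - 56x^3 + 35x^2 - 6x. The constant term is 0 because L is singular (the all-ones vector lies in its kernel). The eigenvalues sum to 10, which equals trace(L) = 2|E|.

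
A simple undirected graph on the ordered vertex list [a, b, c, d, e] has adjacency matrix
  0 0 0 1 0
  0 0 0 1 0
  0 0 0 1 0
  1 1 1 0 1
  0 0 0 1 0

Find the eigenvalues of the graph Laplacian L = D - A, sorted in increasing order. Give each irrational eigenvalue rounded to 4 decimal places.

With the vertex order [a, b, c, d, e], the degrees are [1, 1, 1, 4, 1], giving D = diag(1, 1, 1, 4, 1) and L = D - A. L is symmetric positive semidefinite, so every eigenvalue is real and nonnegative. There is one zero in the spectrum, matching the 1 component. The eigenvalues sum to 8, which equals trace(L) = 2|E|.

[0, 1, 1, 1, 5]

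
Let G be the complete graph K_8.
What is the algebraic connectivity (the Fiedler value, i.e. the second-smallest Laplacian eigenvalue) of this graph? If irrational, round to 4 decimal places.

The graph has 8 vertices and degree multiset [7, 7, 7, 7, 7, 7, 7, 7]; D is the diagonal matrix of degrees and L = D - A. The smallest Laplacian eigenvalue is always 0. The next one, lambda_2 = 8, measures how hard the graph is to disconnect: larger values mean better connectivity. The largest eigenvalue, 8, is at most the vertex count 8. The eigenvalues sum to 56, which equals trace(L) = 2|E|.

8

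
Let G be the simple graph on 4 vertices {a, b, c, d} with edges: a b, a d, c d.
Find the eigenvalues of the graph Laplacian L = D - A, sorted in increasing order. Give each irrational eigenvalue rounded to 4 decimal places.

Each diagonal entry of L is the vertex degree and each off-diagonal entry is -1 where an edge is present, 0 otherwise; in the order [a, b, c, d] the diagonal is [2, 1, 1, 2]. Diagonalising L (or applying a numerical eigensolver to the 4x4 matrix) gives the spectrum above. The single zero eigenvalue shows the graph is connected. The eigenvalues sum to 6, which equals trace(L) = 2|E|. By the matrix-tree theorem the graph has (1/4) * product of the nonzero eigenvalues = 1 spanning tree.

[0, 0.5858, 2, 3.4142]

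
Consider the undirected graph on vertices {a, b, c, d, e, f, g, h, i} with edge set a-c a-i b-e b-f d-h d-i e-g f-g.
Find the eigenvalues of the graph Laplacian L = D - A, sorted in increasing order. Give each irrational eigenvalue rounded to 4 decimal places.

With the vertex order [a, b, c, d, e, f, g, h, i], the degrees are [2, 2, 1, 2, 2, 2, 2, 1, 2], giving D = diag(2, 2, 1, 2, 2, 2, 2, 1, 2) and L = D - A. The multiplicity of 0 as a Laplacian eigenvalue equals the number of connected components. The 2 zero eigenvalues correspond to the 2 connected components. The eigenvalues sum to 16, which equals trace(L) = 2|E|. The largest eigenvalue, 4, is at most the vertex count 9.

[0, 0, 0.3820, 1.3820, 2, 2, 2.6180, 3.6180, 4]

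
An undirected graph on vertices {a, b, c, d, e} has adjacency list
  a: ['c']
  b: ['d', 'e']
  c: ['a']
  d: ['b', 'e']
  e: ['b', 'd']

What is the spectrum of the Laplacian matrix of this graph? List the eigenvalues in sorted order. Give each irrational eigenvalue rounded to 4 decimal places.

Reading degrees in the order [a, b, c, d, e] gives [1, 2, 1, 2, 2]; set D = diag(1, 2, 1, 2, 2) and form L = D - A. Since every row of L sums to 0, the all-ones vector is in the kernel and 0 is an eigenvalue. The 2 zero eigenvalues correspond to the 2 connected components. The largest eigenvalue, 3, is at most the vertex count 5.

[0, 0, 2, 3, 3]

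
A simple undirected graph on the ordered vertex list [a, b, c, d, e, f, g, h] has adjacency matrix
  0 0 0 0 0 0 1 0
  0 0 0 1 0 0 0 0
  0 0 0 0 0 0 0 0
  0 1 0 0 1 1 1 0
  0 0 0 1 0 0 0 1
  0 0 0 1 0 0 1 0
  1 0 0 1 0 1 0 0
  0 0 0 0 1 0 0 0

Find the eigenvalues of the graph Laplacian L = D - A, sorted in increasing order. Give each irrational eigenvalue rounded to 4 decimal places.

[0, 0, 0.4116, 0.7530, 1.4064, 2.4450, 3.8019, 5.1819]

Reading degrees in the order [a, b, c, d, e, f, g, h] gives [1, 1, 0, 4, 2, 2, 3, 1]; set D = diag(1, 1, 0, 4, 2, 2, 3, 1) and form L = D - A. The multiplicity of 0 as a Laplacian eigenvalue equals the number of connected components. The 2 zero eigenvalues correspond to the 2 connected components. The eigenvalues sum to 14, which equals trace(L) = 2|E|. There are 2 zeros in the spectrum, matching the 2 components.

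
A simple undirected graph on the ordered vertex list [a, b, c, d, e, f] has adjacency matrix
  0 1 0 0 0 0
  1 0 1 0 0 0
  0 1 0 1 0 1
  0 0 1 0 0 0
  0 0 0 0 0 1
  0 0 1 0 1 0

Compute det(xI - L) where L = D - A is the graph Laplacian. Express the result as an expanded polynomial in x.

With the vertex order [a, b, c, d, e, f], the degrees are [1, 2, 3, 1, 1, 2], giving D = diag(1, 2, 3, 1, 1, 2) and L = D - A. Computing det(xI - L) by cofactor expansion (or equivalently via sum-over-permutations) gives x^6 - 10x^5 + 35x^4 - 52x^3 + 31x^2 - 6x. The coefficient of x^5 equals -trace(L) = -10, matching the sum of degrees.

x^6 - 10x^5 + 35x^4 - 52x^3 + 31x^2 - 6x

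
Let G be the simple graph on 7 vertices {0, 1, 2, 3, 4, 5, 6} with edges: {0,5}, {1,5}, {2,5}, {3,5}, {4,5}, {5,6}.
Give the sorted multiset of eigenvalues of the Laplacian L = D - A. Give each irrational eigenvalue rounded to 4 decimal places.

[0, 1, 1, 1, 1, 1, 7]

Each diagonal entry of L is the vertex degree and each off-diagonal entry is -1 where an edge is present, 0 otherwise; in the order [0, 1, 2, 3, 4, 5, 6] the diagonal is [1, 1, 1, 1, 1, 6, 1]. Since every row of L sums to 0, the all-ones vector is in the kernel and 0 is an eigenvalue. The eigenvalues sum to 12, which equals trace(L) = 2|E|. There is one zero in the spectrum, matching the 1 component.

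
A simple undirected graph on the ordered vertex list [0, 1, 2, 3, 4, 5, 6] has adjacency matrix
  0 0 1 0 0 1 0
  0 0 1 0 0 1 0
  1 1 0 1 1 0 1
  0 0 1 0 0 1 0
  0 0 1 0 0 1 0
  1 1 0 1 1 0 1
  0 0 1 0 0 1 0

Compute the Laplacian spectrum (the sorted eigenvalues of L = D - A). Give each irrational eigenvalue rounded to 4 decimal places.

[0, 2, 2, 2, 2, 5, 7]

Each diagonal entry of L is the vertex degree and each off-diagonal entry is -1 where an edge is present, 0 otherwise; in the order [0, 1, 2, 3, 4, 5, 6] the diagonal is [2, 2, 5, 2, 2, 5, 2]. The multiplicity of 0 as a Laplacian eigenvalue equals the number of connected components. The single zero eigenvalue shows the graph is connected. The eigenvalues sum to 20, which equals trace(L) = 2|E|.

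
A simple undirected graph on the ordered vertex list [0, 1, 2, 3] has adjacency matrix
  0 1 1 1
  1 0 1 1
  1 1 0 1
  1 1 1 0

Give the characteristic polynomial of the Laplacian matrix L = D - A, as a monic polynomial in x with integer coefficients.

With the vertex order [0, 1, 2, 3], the degrees are [3, 3, 3, 3], giving D = diag(3, 3, 3, 3) and L = D - A. L has integer entries, so p(x) = det(xI - L) has integer coefficients. Expanding the determinant yields x^4 - 12x^3 + 48x^2 - 64x. The coefficient of x^3 equals -trace(L) = -12, matching the sum of degrees.

x^4 - 12x^3 + 48x^2 - 64x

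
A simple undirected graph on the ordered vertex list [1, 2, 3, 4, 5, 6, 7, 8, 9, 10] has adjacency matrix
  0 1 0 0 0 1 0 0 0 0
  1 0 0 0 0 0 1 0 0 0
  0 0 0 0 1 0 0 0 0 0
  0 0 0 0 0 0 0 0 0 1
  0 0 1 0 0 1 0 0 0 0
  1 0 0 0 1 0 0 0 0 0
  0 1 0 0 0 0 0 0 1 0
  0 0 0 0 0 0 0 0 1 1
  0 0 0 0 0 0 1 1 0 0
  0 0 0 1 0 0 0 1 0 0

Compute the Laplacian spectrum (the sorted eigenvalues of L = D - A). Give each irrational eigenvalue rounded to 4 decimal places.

Each diagonal entry of L is the vertex degree and each off-diagonal entry is -1 where an edge is present, 0 otherwise; in the order [1, 2, 3, 4, 5, 6, 7, 8, 9, 10] the diagonal is [2, 2, 1, 1, 2, 2, 2, 2, 2, 2]. The multiplicity of 0 as a Laplacian eigenvalue equals the number of connected components. There is one zero in the spectrum, matching the 1 component. The eigenvalues sum to 18, which equals trace(L) = 2|E|.

[0, 0.0979, 0.3820, 0.8244, 1.3820, 2, 2.6180, 3.1756, 3.6180, 3.9021]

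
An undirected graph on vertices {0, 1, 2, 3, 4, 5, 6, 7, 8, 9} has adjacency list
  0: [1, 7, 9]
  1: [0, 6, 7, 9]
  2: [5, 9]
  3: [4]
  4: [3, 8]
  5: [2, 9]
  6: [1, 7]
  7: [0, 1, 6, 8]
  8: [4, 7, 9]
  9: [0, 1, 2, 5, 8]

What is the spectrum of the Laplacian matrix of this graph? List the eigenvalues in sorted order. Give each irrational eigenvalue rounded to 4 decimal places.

[0, 0.3366, 0.7665, 1.9011, 2.3764, 3, 3.4716, 4.6817, 4.9173, 6.5489]

Each diagonal entry of L is the vertex degree and each off-diagonal entry is -1 where an edge is present, 0 otherwise; in the order [0, 1, 2, 3, 4, 5, 6, 7, 8, 9] the diagonal is [3, 4, 2, 1, 2, 2, 2, 4, 3, 5]. Diagonalising L (or applying a numerical eigensolver to the 10x10 matrix) gives the spectrum above. The single zero eigenvalue shows the graph is connected. The eigenvalues sum to 28, which equals trace(L) = 2|E|.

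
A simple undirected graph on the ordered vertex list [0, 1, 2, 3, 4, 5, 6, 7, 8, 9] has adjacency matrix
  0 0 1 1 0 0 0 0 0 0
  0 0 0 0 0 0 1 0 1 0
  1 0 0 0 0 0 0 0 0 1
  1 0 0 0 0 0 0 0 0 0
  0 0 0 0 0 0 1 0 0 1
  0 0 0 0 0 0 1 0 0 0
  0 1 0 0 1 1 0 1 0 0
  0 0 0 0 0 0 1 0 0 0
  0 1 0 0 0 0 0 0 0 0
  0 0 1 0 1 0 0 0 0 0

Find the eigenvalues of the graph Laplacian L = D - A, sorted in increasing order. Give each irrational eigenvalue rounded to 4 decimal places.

With the vertex order [0, 1, 2, 3, 4, 5, 6, 7, 8, 9], the degrees are [2, 2, 2, 1, 2, 1, 4, 1, 1, 2], giving D = diag(2, 2, 2, 1, 2, 1, 4, 1, 1, 2) and L = D - A. Diagonalising L (or applying a numerical eigensolver to the 10x10 matrix) gives the spectrum above. The largest eigenvalue, 5.1744, is at most the vertex count 10.

[0, 0.1317, 0.5006, 0.7370, 1, 1.6424, 2.3851, 2.7880, 3.6407, 5.1744]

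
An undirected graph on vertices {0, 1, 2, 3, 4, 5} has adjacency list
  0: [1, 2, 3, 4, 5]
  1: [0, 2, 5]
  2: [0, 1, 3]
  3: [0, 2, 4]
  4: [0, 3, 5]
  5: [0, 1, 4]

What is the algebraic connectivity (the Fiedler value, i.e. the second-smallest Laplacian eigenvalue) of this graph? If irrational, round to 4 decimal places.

2.3820

Each diagonal entry of L is the vertex degree and each off-diagonal entry is -1 where an edge is present, 0 otherwise; in the order [0, 1, 2, 3, 4, 5] the diagonal is [5, 3, 3, 3, 3, 3]. Computing the eigenvalues of L and sorting gives [0, 2.3820, 2.3820, 4.6180, 4.6180, 6]. The Fiedler value lambda_2 = 2.3820 is strictly positive, so the graph is connected. The eigenvalues sum to 20, which equals trace(L) = 2|E|. By the matrix-tree theorem the graph has (1/6) * product of the nonzero eigenvalues = 121 spanning trees.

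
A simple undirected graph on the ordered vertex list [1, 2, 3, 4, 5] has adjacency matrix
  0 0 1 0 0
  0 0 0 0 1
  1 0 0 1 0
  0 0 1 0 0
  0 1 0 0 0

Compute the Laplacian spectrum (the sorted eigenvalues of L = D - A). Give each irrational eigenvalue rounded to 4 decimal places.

[0, 0, 1, 2, 3]

With the vertex order [1, 2, 3, 4, 5], the degrees are [1, 1, 2, 1, 1], giving D = diag(1, 1, 2, 1, 1) and L = D - A. Diagonalising L (or applying a numerical eigensolver to the 5x5 matrix) gives the spectrum above. The 2 zero eigenvalues correspond to the 2 connected components. The eigenvalues sum to 6, which equals trace(L) = 2|E|.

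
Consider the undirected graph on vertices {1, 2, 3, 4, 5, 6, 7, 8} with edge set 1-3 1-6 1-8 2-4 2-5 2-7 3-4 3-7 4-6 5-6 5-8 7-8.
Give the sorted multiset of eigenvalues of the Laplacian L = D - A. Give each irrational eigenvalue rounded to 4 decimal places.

[0, 2, 2, 2, 4, 4, 4, 6]

Reading degrees in the order [1, 2, 3, 4, 5, 6, 7, 8] gives [3, 3, 3, 3, 3, 3, 3, 3]; set D = diag(3, 3, 3, 3, 3, 3, 3, 3) and form L = D - A. Diagonalising L (or applying a numerical eigensolver to the 8x8 matrix) gives the spectrum above. The largest eigenvalue, 6, is at most the vertex count 8.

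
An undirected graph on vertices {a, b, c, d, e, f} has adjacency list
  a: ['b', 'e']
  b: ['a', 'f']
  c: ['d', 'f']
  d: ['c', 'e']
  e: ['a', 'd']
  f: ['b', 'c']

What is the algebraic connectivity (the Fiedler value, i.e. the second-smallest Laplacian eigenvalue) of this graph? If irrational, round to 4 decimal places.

1

Reading degrees in the order [a, b, c, d, e, f] gives [2, 2, 2, 2, 2, 2]; set D = diag(2, 2, 2, 2, 2, 2) and form L = D - A. The sorted Laplacian eigenvalues are [0, 1, 1, 3, 3, 4]; the algebraic connectivity is the second entry, 1. The largest eigenvalue, 4, is at most the vertex count 6.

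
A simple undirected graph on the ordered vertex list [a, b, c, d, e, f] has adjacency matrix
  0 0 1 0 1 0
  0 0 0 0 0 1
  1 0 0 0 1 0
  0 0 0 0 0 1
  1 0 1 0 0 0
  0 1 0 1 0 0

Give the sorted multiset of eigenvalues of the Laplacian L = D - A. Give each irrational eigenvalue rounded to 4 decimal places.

[0, 0, 1, 3, 3, 3]

With the vertex order [a, b, c, d, e, f], the degrees are [2, 1, 2, 1, 2, 2], giving D = diag(2, 1, 2, 1, 2, 2) and L = D - A. Diagonalising L (or applying a numerical eigensolver to the 6x6 matrix) gives the spectrum above. The 2 zero eigenvalues correspond to the 2 connected components. The largest eigenvalue, 3, is at most the vertex count 6.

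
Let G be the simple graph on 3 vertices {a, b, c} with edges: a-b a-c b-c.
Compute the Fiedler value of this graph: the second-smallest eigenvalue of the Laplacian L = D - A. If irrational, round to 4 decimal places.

With the vertex order [a, b, c], the degrees are [2, 2, 2], giving D = diag(2, 2, 2) and L = D - A. The smallest Laplacian eigenvalue is always 0. The next one, lambda_2 = 3, measures how hard the graph is to disconnect: larger values mean better connectivity.

3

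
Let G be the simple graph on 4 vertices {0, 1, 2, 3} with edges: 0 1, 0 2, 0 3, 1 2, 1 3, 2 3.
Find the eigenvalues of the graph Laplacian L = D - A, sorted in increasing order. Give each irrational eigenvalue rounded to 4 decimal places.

Reading degrees in the order [0, 1, 2, 3] gives [3, 3, 3, 3]; set D = diag(3, 3, 3, 3) and form L = D - A. Since every row of L sums to 0, the all-ones vector is in the kernel and 0 is an eigenvalue. The single zero eigenvalue shows the graph is connected. The eigenvalues sum to 12, which equals trace(L) = 2|E|.

[0, 4, 4, 4]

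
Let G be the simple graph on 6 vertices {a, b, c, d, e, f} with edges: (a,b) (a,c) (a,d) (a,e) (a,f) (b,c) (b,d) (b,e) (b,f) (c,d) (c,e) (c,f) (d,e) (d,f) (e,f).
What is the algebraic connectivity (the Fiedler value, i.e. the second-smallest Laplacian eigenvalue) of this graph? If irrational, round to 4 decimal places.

6

Reading degrees in the order [a, b, c, d, e, f] gives [5, 5, 5, 5, 5, 5]; set D = diag(5, 5, 5, 5, 5, 5) and form L = D - A. Computing the eigenvalues of L and sorting gives [0, 6, 6, 6, 6, 6]. The Fiedler value lambda_2 = 6 is strictly positive, so the graph is connected. The largest eigenvalue, 6, is at most the vertex count 6.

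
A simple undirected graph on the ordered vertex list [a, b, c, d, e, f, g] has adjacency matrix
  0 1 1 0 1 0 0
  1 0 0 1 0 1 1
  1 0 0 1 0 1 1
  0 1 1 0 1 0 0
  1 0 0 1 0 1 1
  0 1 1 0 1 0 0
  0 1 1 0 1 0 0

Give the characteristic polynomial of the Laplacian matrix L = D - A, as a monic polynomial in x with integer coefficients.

x^7 - 24x^6 + 234x^5 - 1192x^4 + 3357x^3 - 4968x^2 + 3024x

Each diagonal entry of L is the vertex degree and each off-diagonal entry is -1 where an edge is present, 0 otherwise; in the order [a, b, c, d, e, f, g] the diagonal is [3, 4, 4, 3, 4, 3, 3]. The eigenvalues of L are [0, 3, 3, 3, 4, 4, 7]; the characteristic polynomial is the product of (x - lambda_i), which multiplies out to x^7 - 24x^6 + 234x^5 - 1192x^4 + 3357x^3 - 4968x^2 + 3024x. The constant term is 0 because L is singular (the all-ones vector lies in its kernel). By the matrix-tree theorem the graph has (1/7) * product of the nonzero eigenvalues = 432 spanning trees.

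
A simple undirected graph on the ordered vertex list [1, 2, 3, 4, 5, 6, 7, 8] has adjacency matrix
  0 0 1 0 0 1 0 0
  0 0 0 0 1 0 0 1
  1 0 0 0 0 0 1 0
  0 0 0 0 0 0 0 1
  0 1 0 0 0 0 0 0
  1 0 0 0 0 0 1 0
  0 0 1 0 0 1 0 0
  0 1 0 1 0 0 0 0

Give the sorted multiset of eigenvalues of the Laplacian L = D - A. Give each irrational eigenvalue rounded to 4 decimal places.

[0, 0, 0.5858, 2, 2, 2, 3.4142, 4]

Each diagonal entry of L is the vertex degree and each off-diagonal entry is -1 where an edge is present, 0 otherwise; in the order [1, 2, 3, 4, 5, 6, 7, 8] the diagonal is [2, 2, 2, 1, 1, 2, 2, 2]. Diagonalising L (or applying a numerical eigensolver to the 8x8 matrix) gives the spectrum above. The 2 zero eigenvalues correspond to the 2 connected components. The eigenvalues sum to 14, which equals trace(L) = 2|E|. There are 2 zeros in the spectrum, matching the 2 components.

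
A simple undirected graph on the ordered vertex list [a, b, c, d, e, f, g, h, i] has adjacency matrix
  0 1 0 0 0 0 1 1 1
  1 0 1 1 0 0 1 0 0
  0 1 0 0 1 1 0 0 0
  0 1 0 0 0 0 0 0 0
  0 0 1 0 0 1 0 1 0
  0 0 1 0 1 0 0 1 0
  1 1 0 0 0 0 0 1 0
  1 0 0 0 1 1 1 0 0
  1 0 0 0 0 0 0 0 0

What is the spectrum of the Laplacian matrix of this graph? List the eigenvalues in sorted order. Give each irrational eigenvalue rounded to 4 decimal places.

[0, 0.7276, 0.7639, 1.8427, 3, 4, 4.6295, 5.2361, 5.8003]

With the vertex order [a, b, c, d, e, f, g, h, i], the degrees are [4, 4, 3, 1, 3, 3, 3, 4, 1], giving D = diag(4, 4, 3, 1, 3, 3, 3, 4, 1) and L = D - A. L is symmetric positive semidefinite, so every eigenvalue is real and nonnegative. The single zero eigenvalue shows the graph is connected. By the matrix-tree theorem the graph has (1/9) * product of the nonzero eigenvalues = 192 spanning trees.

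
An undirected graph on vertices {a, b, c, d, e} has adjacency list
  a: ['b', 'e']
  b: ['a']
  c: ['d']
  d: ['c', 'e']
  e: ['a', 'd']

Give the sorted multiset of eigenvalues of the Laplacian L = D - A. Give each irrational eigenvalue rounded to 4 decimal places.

Reading degrees in the order [a, b, c, d, e] gives [2, 1, 1, 2, 2]; set D = diag(2, 1, 1, 2, 2) and form L = D - A. The multiplicity of 0 as a Laplacian eigenvalue equals the number of connected components. The single zero eigenvalue shows the graph is connected. By the matrix-tree theorem the graph has (1/5) * product of the nonzero eigenvalues = 1 spanning tree. The largest eigenvalue, 3.6180, is at most the vertex count 5.

[0, 0.3820, 1.3820, 2.6180, 3.6180]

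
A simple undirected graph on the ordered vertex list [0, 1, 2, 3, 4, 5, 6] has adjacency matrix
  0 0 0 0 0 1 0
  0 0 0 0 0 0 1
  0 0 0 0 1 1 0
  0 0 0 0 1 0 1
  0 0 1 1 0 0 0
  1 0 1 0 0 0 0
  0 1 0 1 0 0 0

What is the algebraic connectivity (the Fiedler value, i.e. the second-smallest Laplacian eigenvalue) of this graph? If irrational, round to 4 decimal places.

Each diagonal entry of L is the vertex degree and each off-diagonal entry is -1 where an edge is present, 0 otherwise; in the order [0, 1, 2, 3, 4, 5, 6] the diagonal is [1, 1, 2, 2, 2, 2, 2]. The smallest Laplacian eigenvalue is always 0. The next one, lambda_2 = 0.1981, measures how hard the graph is to disconnect: larger values mean better connectivity.

0.1981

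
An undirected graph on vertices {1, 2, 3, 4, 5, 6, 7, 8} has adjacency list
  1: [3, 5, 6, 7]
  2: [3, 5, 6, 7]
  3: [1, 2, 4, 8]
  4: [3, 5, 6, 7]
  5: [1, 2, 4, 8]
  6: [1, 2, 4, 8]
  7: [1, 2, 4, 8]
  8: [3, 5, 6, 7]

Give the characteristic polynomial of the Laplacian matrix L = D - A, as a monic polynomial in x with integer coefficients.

Each diagonal entry of L is the vertex degree and each off-diagonal entry is -1 where an edge is present, 0 otherwise; in the order [1, 2, 3, 4, 5, 6, 7, 8] the diagonal is [4, 4, 4, 4, 4, 4, 4, 4]. L has integer entries, so p(x) = det(xI - L) has integer coefficients. Expanding the determinant yields x^8 - 32x^7 + 432x^6 - 3200x^5 + 14080x^4 - 36864x^3 + 53248x^2 - 32768x. The constant term is 0 because L is singular (the all-ones vector lies in its kernel). There is one zero in the spectrum, matching the 1 component.

x^8 - 32x^7 + 432x^6 - 3200x^5 + 14080x^4 - 36864x^3 + 53248x^2 - 32768x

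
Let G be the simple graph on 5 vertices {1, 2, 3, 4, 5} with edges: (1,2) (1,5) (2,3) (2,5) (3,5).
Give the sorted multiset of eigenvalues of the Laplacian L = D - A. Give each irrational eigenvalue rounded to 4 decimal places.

[0, 0, 2, 4, 4]

Each diagonal entry of L is the vertex degree and each off-diagonal entry is -1 where an edge is present, 0 otherwise; in the order [1, 2, 3, 4, 5] the diagonal is [2, 3, 2, 0, 3]. Diagonalising L (or applying a numerical eigensolver to the 5x5 matrix) gives the spectrum above. The 2 zero eigenvalues correspond to the 2 connected components. The largest eigenvalue, 4, is at most the vertex count 5.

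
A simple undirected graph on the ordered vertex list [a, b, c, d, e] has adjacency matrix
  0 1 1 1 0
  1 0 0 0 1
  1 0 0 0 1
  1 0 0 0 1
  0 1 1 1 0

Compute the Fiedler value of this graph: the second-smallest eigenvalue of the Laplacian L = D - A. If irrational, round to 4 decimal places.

Each diagonal entry of L is the vertex degree and each off-diagonal entry is -1 where an edge is present, 0 otherwise; in the order [a, b, c, d, e] the diagonal is [3, 2, 2, 2, 3]. The sorted Laplacian eigenvalues are [0, 2, 2, 3, 5]; the algebraic connectivity is the second entry, 2. The largest eigenvalue, 5, is at most the vertex count 5.

2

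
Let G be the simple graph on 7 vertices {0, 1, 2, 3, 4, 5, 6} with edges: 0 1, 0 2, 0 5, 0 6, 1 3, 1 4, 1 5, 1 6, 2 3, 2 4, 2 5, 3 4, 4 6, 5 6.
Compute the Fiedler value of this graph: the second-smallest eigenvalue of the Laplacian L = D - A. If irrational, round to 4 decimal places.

2.4228

Each diagonal entry of L is the vertex degree and each off-diagonal entry is -1 where an edge is present, 0 otherwise; in the order [0, 1, 2, 3, 4, 5, 6] the diagonal is [4, 5, 4, 3, 4, 4, 4]. The sorted Laplacian eigenvalues are [0, 2.4228, 3.7080, 4.4781, 5, 5.6677, 6.7235]; the algebraic connectivity is the second entry, 2.4228. By the matrix-tree theorem the graph has (1/7) * product of the nonzero eigenvalues = 1095 spanning trees. There is one zero in the spectrum, matching the 1 component.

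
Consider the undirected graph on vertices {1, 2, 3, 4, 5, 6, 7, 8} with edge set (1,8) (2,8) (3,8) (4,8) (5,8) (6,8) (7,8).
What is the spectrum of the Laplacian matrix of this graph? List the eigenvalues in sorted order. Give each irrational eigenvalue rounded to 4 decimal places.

With the vertex order [1, 2, 3, 4, 5, 6, 7, 8], the degrees are [1, 1, 1, 1, 1, 1, 1, 7], giving D = diag(1, 1, 1, 1, 1, 1, 1, 7) and L = D - A. The multiplicity of 0 as a Laplacian eigenvalue equals the number of connected components. The eigenvalues sum to 14, which equals trace(L) = 2|E|.

[0, 1, 1, 1, 1, 1, 1, 8]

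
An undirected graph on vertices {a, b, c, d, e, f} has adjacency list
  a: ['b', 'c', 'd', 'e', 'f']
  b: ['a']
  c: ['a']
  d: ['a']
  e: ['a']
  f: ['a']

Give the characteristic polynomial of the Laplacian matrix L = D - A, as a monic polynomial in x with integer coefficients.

With the vertex order [a, b, c, d, e, f], the degrees are [5, 1, 1, 1, 1, 1], giving D = diag(5, 1, 1, 1, 1, 1) and L = D - A. L has integer entries, so p(x) = det(xI - L) has integer coefficients. Expanding the determinant yields x^6 - 10x^5 + 30x^4 - 40x^3 + 25x^2 - 6x. The coefficient of x^5 equals -trace(L) = -10, matching the sum of degrees. By the matrix-tree theorem the graph has (1/6) * product of the nonzero eigenvalues = 1 spanning tree.

x^6 - 10x^5 + 30x^4 - 40x^3 + 25x^2 - 6x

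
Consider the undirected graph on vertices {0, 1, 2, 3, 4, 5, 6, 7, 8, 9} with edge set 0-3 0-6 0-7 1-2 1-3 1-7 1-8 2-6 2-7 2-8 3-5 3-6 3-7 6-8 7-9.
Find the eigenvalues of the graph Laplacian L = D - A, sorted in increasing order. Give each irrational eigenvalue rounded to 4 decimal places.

[0, 0, 0.7975, 0.9927, 2.3101, 3.5062, 4.4979, 4.9705, 6.0869, 6.8382]

With the vertex order [0, 1, 2, 3, 4, 5, 6, 7, 8, 9], the degrees are [3, 4, 4, 5, 0, 1, 4, 5, 3, 1], giving D = diag(3, 4, 4, 5, 0, 1, 4, 5, 3, 1) and L = D - A. Diagonalising L (or applying a numerical eigensolver to the 10x10 matrix) gives the spectrum above. The 2 zero eigenvalues correspond to the 2 connected components. The largest eigenvalue, 6.8382, is at most the vertex count 10.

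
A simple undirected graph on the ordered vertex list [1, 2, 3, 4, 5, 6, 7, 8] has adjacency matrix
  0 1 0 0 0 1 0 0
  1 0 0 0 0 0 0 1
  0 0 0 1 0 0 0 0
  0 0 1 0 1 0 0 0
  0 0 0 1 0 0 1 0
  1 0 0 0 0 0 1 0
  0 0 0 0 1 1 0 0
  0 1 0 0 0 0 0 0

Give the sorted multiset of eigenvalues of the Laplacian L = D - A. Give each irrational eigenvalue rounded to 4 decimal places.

[0, 0.1522, 0.5858, 1.2346, 2, 2.7654, 3.4142, 3.8478]

Reading degrees in the order [1, 2, 3, 4, 5, 6, 7, 8] gives [2, 2, 1, 2, 2, 2, 2, 1]; set D = diag(2, 2, 1, 2, 2, 2, 2, 1) and form L = D - A. Diagonalising L (or applying a numerical eigensolver to the 8x8 matrix) gives the spectrum above. The single zero eigenvalue shows the graph is connected. The eigenvalues sum to 14, which equals trace(L) = 2|E|.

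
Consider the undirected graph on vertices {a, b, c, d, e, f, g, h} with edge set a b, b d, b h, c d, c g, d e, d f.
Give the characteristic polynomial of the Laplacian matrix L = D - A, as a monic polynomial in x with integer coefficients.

x^8 - 14x^7 + 74x^6 - 190x^5 + 255x^4 - 180x^3 + 62x^2 - 8x

Each diagonal entry of L is the vertex degree and each off-diagonal entry is -1 where an edge is present, 0 otherwise; in the order [a, b, c, d, e, f, g, h] the diagonal is [1, 3, 2, 4, 1, 1, 1, 1]. L has integer entries, so p(x) = det(xI - L) has integer coefficients. Expanding the determinant yields x^8 - 14x^7 + 74x^6 - 190x^5 + 255x^4 - 180x^3 + 62x^2 - 8x. Since p(0) = det(-L) = 0, x divides p(x). There is one zero in the spectrum, matching the 1 component. The eigenvalues sum to 14, which equals trace(L) = 2|E|.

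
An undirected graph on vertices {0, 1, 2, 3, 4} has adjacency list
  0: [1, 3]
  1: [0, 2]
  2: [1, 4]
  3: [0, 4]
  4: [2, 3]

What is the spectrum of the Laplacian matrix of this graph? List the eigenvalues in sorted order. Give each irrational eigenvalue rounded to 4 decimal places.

[0, 1.3820, 1.3820, 3.6180, 3.6180]

Reading degrees in the order [0, 1, 2, 3, 4] gives [2, 2, 2, 2, 2]; set D = diag(2, 2, 2, 2, 2) and form L = D - A. The multiplicity of 0 as a Laplacian eigenvalue equals the number of connected components. The single zero eigenvalue shows the graph is connected. The eigenvalues sum to 10, which equals trace(L) = 2|E|.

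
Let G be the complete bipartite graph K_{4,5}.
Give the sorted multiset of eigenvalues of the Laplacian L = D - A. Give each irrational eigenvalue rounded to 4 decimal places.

[0, 4, 4, 4, 4, 5, 5, 5, 9]

The graph has 9 vertices and degree multiset [5, 5, 5, 5, 4, 4, 4, 4, 4]; D is the diagonal matrix of degrees and L = D - A. The multiplicity of 0 as a Laplacian eigenvalue equals the number of connected components. There is one zero in the spectrum, matching the 1 component. By the matrix-tree theorem the graph has (1/9) * product of the nonzero eigenvalues = 32000 spanning trees.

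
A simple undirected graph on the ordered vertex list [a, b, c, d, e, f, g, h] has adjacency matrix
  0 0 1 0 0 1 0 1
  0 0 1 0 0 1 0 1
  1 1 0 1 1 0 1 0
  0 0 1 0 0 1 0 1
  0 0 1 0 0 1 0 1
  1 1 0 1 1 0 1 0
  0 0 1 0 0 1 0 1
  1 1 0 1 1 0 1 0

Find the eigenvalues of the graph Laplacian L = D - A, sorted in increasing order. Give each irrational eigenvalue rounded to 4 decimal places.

With the vertex order [a, b, c, d, e, f, g, h], the degrees are [3, 3, 5, 3, 3, 5, 3, 5], giving D = diag(3, 3, 5, 3, 3, 5, 3, 5) and L = D - A. L is symmetric positive semidefinite, so every eigenvalue is real and nonnegative. The single zero eigenvalue shows the graph is connected. There is one zero in the spectrum, matching the 1 component.

[0, 3, 3, 3, 3, 5, 5, 8]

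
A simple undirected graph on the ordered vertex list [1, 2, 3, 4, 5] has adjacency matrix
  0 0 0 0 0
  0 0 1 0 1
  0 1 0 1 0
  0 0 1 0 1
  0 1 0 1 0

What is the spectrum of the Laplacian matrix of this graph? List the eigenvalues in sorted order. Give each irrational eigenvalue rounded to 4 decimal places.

[0, 0, 2, 2, 4]

Each diagonal entry of L is the vertex degree and each off-diagonal entry is -1 where an edge is present, 0 otherwise; in the order [1, 2, 3, 4, 5] the diagonal is [0, 2, 2, 2, 2]. The multiplicity of 0 as a Laplacian eigenvalue equals the number of connected components. The 2 zero eigenvalues correspond to the 2 connected components. The largest eigenvalue, 4, is at most the vertex count 5.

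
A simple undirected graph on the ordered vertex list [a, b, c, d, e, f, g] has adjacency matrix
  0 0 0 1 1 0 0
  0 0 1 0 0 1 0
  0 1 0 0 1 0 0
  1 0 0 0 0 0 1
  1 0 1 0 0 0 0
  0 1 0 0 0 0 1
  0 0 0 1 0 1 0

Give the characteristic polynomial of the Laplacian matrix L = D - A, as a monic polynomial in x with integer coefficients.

With the vertex order [a, b, c, d, e, f, g], the degrees are [2, 2, 2, 2, 2, 2, 2], giving D = diag(2, 2, 2, 2, 2, 2, 2) and L = D - A. Computing det(xI - L) by cofactor expansion (or equivalently via sum-over-permutations) gives x^7 - 14x^6 + 77x^5 - 210x^4 + 294x^3 - 196x^2 + 49x. The constant term is 0 because L is singular (the all-ones vector lies in its kernel). The largest eigenvalue, 3.8019, is at most the vertex count 7.

x^7 - 14x^6 + 77x^5 - 210x^4 + 294x^3 - 196x^2 + 49x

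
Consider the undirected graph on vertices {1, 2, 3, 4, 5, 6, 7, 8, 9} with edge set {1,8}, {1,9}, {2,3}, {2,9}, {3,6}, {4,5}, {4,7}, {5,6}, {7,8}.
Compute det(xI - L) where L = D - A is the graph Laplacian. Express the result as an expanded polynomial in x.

x^9 - 18x^8 + 135x^7 - 546x^6 + 1287x^5 - 1782x^4 + 1386x^3 - 540x^2 + 81x

Reading degrees in the order [1, 2, 3, 4, 5, 6, 7, 8, 9] gives [2, 2, 2, 2, 2, 2, 2, 2, 2]; set D = diag(2, 2, 2, 2, 2, 2, 2, 2, 2) and form L = D - A. Computing det(xI - L) by cofactor expansion (or equivalently via sum-over-permutations) gives x^9 - 18x^8 + 135x^7 - 546x^6 + 1287x^5 - 1782x^4 + 1386x^3 - 540x^2 + 81x. The coefficient of x^8 equals -trace(L) = -18, matching the sum of degrees. The eigenvalues sum to 18, which equals trace(L) = 2|E|. By the matrix-tree theorem the graph has (1/9) * product of the nonzero eigenvalues = 9 spanning trees.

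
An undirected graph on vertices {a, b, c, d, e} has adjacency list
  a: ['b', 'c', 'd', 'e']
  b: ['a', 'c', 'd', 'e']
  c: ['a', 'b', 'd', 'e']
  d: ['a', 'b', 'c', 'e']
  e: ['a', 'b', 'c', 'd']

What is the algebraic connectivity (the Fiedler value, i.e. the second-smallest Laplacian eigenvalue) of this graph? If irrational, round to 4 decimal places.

Reading degrees in the order [a, b, c, d, e] gives [4, 4, 4, 4, 4]; set D = diag(4, 4, 4, 4, 4) and form L = D - A. The sorted Laplacian eigenvalues are [0, 5, 5, 5, 5]; the algebraic connectivity is the second entry, 5. The largest eigenvalue, 5, is at most the vertex count 5. By the matrix-tree theorem the graph has (1/5) * product of the nonzero eigenvalues = 125 spanning trees.

5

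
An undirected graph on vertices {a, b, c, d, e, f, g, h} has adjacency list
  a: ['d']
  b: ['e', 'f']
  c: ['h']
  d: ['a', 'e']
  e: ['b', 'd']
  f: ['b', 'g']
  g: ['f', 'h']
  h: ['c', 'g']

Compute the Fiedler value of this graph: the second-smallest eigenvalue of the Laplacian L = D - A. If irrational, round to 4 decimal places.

0.1522

Reading degrees in the order [a, b, c, d, e, f, g, h] gives [1, 2, 1, 2, 2, 2, 2, 2]; set D = diag(1, 2, 1, 2, 2, 2, 2, 2) and form L = D - A. Computing the eigenvalues of L and sorting gives [0, 0.1522, 0.5858, 1.2346, 2, 2.7654, 3.4142, 3.8478]. The Fiedler value lambda_2 = 0.1522 is strictly positive, so the graph is connected.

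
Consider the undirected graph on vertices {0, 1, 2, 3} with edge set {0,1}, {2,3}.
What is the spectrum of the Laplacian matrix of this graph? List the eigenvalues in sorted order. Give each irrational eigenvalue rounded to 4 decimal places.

[0, 0, 2, 2]

Reading degrees in the order [0, 1, 2, 3] gives [1, 1, 1, 1]; set D = diag(1, 1, 1, 1) and form L = D - A. The multiplicity of 0 as a Laplacian eigenvalue equals the number of connected components. The 2 zero eigenvalues correspond to the 2 connected components. The largest eigenvalue, 2, is at most the vertex count 4.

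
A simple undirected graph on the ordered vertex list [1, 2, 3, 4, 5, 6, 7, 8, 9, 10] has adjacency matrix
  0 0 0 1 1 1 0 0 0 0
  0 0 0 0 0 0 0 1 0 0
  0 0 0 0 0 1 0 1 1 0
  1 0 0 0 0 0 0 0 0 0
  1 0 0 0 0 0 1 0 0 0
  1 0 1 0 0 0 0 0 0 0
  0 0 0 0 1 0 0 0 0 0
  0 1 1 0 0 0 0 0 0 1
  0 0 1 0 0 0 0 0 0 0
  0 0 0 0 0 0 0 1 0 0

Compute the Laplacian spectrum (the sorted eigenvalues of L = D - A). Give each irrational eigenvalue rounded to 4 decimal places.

[0, 0.1487, 0.5188, 0.6496, 1, 1.4400, 2.3111, 3.0561, 4.1701, 4.7056]

Reading degrees in the order [1, 2, 3, 4, 5, 6, 7, 8, 9, 10] gives [3, 1, 3, 1, 2, 2, 1, 3, 1, 1]; set D = diag(3, 1, 3, 1, 2, 2, 1, 3, 1, 1) and form L = D - A. L is symmetric positive semidefinite, so every eigenvalue is real and nonnegative. By the matrix-tree theorem the graph has (1/10) * product of the nonzero eigenvalues = 1 spanning tree.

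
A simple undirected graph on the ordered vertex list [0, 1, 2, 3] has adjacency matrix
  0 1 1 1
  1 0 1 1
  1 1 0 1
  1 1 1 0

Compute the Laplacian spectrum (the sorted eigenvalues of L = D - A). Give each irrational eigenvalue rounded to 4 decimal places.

Reading degrees in the order [0, 1, 2, 3] gives [3, 3, 3, 3]; set D = diag(3, 3, 3, 3) and form L = D - A. The multiplicity of 0 as a Laplacian eigenvalue equals the number of connected components. The single zero eigenvalue shows the graph is connected.

[0, 4, 4, 4]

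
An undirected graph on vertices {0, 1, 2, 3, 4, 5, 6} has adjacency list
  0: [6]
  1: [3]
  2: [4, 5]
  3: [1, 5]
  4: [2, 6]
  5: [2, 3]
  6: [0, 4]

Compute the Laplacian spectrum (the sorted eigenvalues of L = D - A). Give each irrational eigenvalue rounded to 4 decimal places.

[0, 0.1981, 0.7530, 1.5550, 2.4450, 3.2470, 3.8019]

With the vertex order [0, 1, 2, 3, 4, 5, 6], the degrees are [1, 1, 2, 2, 2, 2, 2], giving D = diag(1, 1, 2, 2, 2, 2, 2) and L = D - A. Since every row of L sums to 0, the all-ones vector is in the kernel and 0 is an eigenvalue. By the matrix-tree theorem the graph has (1/7) * product of the nonzero eigenvalues = 1 spanning tree.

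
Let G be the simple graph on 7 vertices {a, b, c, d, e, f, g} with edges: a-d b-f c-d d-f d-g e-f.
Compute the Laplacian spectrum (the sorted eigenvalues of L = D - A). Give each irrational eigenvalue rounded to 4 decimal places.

[0, 0.3983, 1, 1, 1, 3.3399, 5.2618]

With the vertex order [a, b, c, d, e, f, g], the degrees are [1, 1, 1, 4, 1, 3, 1], giving D = diag(1, 1, 1, 4, 1, 3, 1) and L = D - A. Diagonalising L (or applying a numerical eigensolver to the 7x7 matrix) gives the spectrum above. By the matrix-tree theorem the graph has (1/7) * product of the nonzero eigenvalues = 1 spanning tree.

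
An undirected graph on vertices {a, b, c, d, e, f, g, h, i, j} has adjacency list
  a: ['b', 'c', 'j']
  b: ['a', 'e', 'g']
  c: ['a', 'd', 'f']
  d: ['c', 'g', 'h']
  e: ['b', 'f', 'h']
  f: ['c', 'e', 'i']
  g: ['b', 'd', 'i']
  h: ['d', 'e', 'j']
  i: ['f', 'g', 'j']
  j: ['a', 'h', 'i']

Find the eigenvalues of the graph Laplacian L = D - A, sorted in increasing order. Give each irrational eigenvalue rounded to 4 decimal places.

[0, 2, 2, 2, 2, 2, 5, 5, 5, 5]

Reading degrees in the order [a, b, c, d, e, f, g, h, i, j] gives [3, 3, 3, 3, 3, 3, 3, 3, 3, 3]; set D = diag(3, 3, 3, 3, 3, 3, 3, 3, 3, 3) and form L = D - A. The multiplicity of 0 as a Laplacian eigenvalue equals the number of connected components. The eigenvalues sum to 30, which equals trace(L) = 2|E|.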